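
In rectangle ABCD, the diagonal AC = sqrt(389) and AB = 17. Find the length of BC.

b = sqrt(d^2 - a^2) = sqrt(389 - 289) = sqrt(100) = 10

10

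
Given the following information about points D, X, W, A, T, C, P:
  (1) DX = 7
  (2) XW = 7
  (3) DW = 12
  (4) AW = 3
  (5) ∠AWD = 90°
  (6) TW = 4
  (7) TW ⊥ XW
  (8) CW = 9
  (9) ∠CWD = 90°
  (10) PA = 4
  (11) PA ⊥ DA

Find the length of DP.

Step 1: By the law of cosines on triangle DWA: DA² = 12² + 3² − 2·12·3·cos(90°) = 153, so DA = 3·√17.
Step 2: By the law of cosines on triangle DAP: DP² = (3·√17)² + 4² − 2·3·√17·4·cos(90°) = 169, so DP = 13.

Therefore, the length of DP = 13.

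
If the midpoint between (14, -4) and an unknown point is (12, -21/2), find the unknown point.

Using the midpoint formula: M = ((x1 + x2)/2, (y1 + y2)/2)
We know M = (12, -21/2) and C = (14, -4)
For x: 12 = (14 + x2)/2, so x2 = 2*12 - 14 = 10
For y: -21/2 = (-4 + y2)/2, so y2 = 2*-21/2 - -4 = -17
B = (10, -17)

(10, -17)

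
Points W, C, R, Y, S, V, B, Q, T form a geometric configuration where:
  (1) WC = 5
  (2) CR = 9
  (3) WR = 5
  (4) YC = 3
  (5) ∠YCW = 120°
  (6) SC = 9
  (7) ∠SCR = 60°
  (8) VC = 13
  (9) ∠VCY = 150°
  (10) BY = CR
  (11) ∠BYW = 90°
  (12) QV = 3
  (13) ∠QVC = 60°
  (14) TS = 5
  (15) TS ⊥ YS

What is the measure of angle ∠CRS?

Step 1: By the law of cosines on triangle RCS: RS² = 9² + 9² − 2·9·9·cos(60°) = 81, so RS = 9.
Step 2: By the inverse law of cosines on triangle CRS: cos(∠CRS) = (9² + 9² − 9²) / (2·9·9) = 81/162 = 0.5, so ∠CRS = 60°.

Therefore, the measure of angle ∠CRS = 60°.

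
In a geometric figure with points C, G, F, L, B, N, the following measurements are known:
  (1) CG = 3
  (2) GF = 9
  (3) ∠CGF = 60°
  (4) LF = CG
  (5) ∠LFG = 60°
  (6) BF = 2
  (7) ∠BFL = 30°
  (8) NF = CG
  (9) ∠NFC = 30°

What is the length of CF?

Step 1: By the law of cosines on triangle CGF: CF² = 3² + 9² − 2·3·9·cos(60°) = 63, so CF = 3·√7.

Therefore, the length of CF = 3·√7.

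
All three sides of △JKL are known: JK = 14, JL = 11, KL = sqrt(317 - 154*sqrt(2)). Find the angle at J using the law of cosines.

cos(J) = (14² + 11² - (sqrt(317 - 154*sqrt(2)))²) / (2 × 14 × 11) = sqrt(2)/2, so J = arccos(sqrt(2)/2) = 45°.

45°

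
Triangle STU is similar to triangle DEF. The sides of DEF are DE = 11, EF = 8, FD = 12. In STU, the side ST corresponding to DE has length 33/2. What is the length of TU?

Since the triangles are similar, the ratio of corresponding sides is constant.
Scale factor k = ST / DE = 33/2 / 11 = 3/2
TU = k * EF = 3/2 * 8 = 12

12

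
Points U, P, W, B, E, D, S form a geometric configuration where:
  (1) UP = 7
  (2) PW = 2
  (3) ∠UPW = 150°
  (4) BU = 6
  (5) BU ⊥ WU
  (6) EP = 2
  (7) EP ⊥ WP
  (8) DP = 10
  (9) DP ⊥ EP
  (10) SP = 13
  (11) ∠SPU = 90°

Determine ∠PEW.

Step 1: By the law of cosines on triangle EPW: EW² = 2² + 2² − 2·2·2·cos(90°) = 8, so EW = 2·√2.
Step 2: By the inverse law of cosines on triangle PEW: cos(∠PEW) = (2² + (2·√2)² − 2²) / (2·2·2·√2) = 8/11.31 = 0.7071, so ∠PEW = 45°.

Therefore, the measure of angle ∠PEW = 45°.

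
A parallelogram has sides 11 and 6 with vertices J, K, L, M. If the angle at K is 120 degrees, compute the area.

Area = a * b * sin(theta)
Area = 11 * 6 * sin(120 degrees)
Area = 66 * sqrt(3)/2
Area = 33*sqrt(3)

33*sqrt(3)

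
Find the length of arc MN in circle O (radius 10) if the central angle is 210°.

Arc length = 2π(10)(7/12) = 35*pi/3

35*pi/3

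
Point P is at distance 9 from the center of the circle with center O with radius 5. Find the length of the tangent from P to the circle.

tangent = √(d² - r²) = √(9² - 5²) = √(81 - 25) = √56 = 2*sqrt(14)

2*sqrt(14)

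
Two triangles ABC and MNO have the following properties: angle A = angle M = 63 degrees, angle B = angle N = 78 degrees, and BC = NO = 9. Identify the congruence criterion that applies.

Consider the given information: angle A = angle M = 63 degrees, angle B = angle N = 78 degrees, and BC = NO = 9
This is not SSS or ASA: SSS requires all three pairs of sides, but we don't have that. ASA requires two angles and the side between them.
The correct criterion is AAS. Two pairs of corresponding angles and a non-included side are equal (Angle-Angle-Side).

AAS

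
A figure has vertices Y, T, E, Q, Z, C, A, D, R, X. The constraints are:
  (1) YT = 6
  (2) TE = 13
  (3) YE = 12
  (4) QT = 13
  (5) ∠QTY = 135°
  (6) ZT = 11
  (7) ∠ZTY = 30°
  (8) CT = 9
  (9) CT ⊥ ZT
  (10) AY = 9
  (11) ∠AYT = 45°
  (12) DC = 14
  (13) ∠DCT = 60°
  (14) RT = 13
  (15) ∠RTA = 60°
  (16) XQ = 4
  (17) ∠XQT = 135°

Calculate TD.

Step 1: By the law of cosines on triangle TCD: TD² = 9² + 14² − 2·9·14·cos(60°) = 151, so TD = √151.

Therefore, the length of TD = √151.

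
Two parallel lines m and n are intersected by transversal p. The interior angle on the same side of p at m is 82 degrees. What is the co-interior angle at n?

Co-interior angles (same-side interior) formed by parallel lines and a transversal are supplementary (sum to 180 degrees).
The given angle is 82 degrees.
The co-interior angle = 180 - 82 = 98 degrees.

98 degrees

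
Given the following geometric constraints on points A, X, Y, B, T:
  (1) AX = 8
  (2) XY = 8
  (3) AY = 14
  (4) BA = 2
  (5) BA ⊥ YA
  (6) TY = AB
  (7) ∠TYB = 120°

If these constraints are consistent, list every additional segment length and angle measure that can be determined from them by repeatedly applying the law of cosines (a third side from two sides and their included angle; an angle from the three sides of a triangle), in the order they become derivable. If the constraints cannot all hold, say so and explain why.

The constraints are consistent. Derivable facts, in order:
After 1 step:
- YB = 10·√2
- ∠AXY = 122.09°
- ∠AYX = 28.96°
- ∠XAY = 28.96°
After 2 steps:
- BT ≈ 15.24
- ∠ABY = 81.87°
- ∠AYB = 8.13°
After 3 steps:
- ∠BTY = 53.47°
- ∠TBY = 6.53°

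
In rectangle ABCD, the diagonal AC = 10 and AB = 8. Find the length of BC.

b = sqrt(d^2 - a^2) = sqrt(100 - 64) = sqrt(36) = 6

6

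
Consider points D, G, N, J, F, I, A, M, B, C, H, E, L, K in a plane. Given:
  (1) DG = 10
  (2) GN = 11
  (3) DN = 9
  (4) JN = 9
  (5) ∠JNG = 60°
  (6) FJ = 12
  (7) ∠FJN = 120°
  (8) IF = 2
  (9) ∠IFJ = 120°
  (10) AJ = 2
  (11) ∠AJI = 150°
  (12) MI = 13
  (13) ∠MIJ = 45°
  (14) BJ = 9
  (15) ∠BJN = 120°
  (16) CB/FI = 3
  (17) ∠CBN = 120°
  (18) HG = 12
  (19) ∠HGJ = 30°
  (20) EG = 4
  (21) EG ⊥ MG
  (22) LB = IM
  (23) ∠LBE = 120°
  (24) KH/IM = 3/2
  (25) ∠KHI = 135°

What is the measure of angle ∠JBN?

Step 1: By the law of cosines on triangle BJN: BN² = 9² + 9² − 2·9·9·cos(120°) = 243, so BN = 9·√3.
Step 2: By the inverse law of cosines on triangle JBN: cos(∠JBN) = (9² + (9·√3)² − 9²) / (2·9·9·√3) = 243/280.59 = 0.866, so ∠JBN = 30°.

Therefore, the measure of angle ∠JBN = 30°.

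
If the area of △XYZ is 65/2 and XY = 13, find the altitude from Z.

Rearranging the area formula Area = (1/2) * base * height:
height = 2 * Area / base = 2 * 65/2 / 13 = 5.

5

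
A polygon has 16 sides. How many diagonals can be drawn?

The number of diagonals in an n-gon is n(n - 3)/2.
For n = 16: 16(16 - 3)/2 = 16 × 13 / 2 = 104.

104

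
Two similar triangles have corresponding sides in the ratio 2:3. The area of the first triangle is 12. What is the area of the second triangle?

For similar figures, the area ratio equals the square of the side ratio.
Side ratio (the first triangle to the second triangle) = 2:3, so area ratio = 2^2:3^2 = 4:9.
If the area of the first triangle is 12, then the area of the second triangle = 12 * (9/4) = 27.

27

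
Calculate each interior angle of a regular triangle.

Each interior angle of a regular n-gon is (n - 2) * 180 / n.
For n = 3: (3 - 2) * 180 / 3 = 180/3 = 60 degrees.

60 degrees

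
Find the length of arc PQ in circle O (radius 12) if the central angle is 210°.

The full circumference is 2πr = 2π(12) = 24*pi.
The arc spans 210° out of 360°, which is a fraction of 7/12.
Arc length = 24*pi × 7/12 = 14*pi.

14*pi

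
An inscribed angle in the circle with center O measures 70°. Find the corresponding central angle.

Central angle = 2 × 70° = 140° (inscribed angle theorem).

140°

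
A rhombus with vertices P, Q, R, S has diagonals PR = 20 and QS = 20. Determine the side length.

Half-diagonals are 10 and 10. side = sqrt(10^2 + 10^2) = sqrt(200) = 10*sqrt(2)

10*sqrt(2)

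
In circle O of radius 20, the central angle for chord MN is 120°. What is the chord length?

Drop a perpendicular from the center to the chord, bisecting both the chord and the central angle.
Each half-chord = r sin(θ/2) = 20 sin(60°).
The full chord = 2 × 20 × sin(60°) = 20*sqrt(3).

20*sqrt(3)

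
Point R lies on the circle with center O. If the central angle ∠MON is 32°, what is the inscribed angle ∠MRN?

By the inscribed angle theorem, the inscribed angle is half the central angle.
Inscribed angle = 32° / 2 = 16°

16°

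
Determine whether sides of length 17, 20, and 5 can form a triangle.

For three segments to close into a triangle, no single side can be as long as the other two combined.
The longest side is 20, and 5 + 17 = 22 > 20.
A triangle can be formed.

Yes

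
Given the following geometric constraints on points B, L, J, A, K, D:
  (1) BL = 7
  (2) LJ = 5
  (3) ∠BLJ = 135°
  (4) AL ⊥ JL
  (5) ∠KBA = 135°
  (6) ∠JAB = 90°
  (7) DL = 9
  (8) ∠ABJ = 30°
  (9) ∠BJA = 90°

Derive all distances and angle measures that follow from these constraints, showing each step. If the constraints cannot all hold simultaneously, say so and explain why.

These constraints are not satisfiable: (6), (8) and (9) are the three interior angles of triangle JAB, which must sum to 180°, but 90° + 30° + 90° = 210°. No planar figure meets all of them, so nothing further can be derived.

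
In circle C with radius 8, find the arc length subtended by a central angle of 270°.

Arc length = 2π(8)(3/4) = 12*pi

12*pi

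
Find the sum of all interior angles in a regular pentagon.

The sum of interior angles of an n-sided polygon is (n - 2) * 180.
For n = 5: (5 - 2) * 180 = 3 * 180 = 540 degrees.

540 degrees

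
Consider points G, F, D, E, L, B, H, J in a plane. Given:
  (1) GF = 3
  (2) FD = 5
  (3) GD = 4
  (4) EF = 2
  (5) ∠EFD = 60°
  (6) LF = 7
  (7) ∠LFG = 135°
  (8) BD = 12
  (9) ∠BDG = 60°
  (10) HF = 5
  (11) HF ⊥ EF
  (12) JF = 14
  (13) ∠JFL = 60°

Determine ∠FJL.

Step 1: By the law of cosines on triangle JFL: JL² = 14² + 7² − 2·14·7·cos(60°) = 147, so JL = 7·√3.
Step 2: By the inverse law of cosines on triangle FJL: cos(∠FJL) = (14² + (7·√3)² − 7²) / (2·14·7·√3) = 294/339.48 = 0.866, so ∠FJL = 30°.

Therefore, the measure of angle ∠FJL = 30°.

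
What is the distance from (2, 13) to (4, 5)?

The horizontal distance is |4 - 2| = 2 and the vertical distance is |5 - 13| = 8.
By the Pythagorean theorem, d = sqrt(2^2 + 8^2) = sqrt(68) = 2*sqrt(17).

2*sqrt(17)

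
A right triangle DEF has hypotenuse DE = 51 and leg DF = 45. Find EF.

By the Pythagorean theorem: EF^2 = DE^2 - DF^2
EF^2 = 51^2 - 45^2 = 2601 - 2025 = 576
EF = sqrt(576) = 24

24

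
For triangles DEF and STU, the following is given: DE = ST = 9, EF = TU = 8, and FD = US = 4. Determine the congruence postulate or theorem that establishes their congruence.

The given information matches SSS: All three pairs of corresponding sides are equal (Side-Side-Side).

SSS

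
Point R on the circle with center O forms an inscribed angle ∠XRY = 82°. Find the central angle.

Central angle = 2 × 82° = 164° (inscribed angle theorem).

164°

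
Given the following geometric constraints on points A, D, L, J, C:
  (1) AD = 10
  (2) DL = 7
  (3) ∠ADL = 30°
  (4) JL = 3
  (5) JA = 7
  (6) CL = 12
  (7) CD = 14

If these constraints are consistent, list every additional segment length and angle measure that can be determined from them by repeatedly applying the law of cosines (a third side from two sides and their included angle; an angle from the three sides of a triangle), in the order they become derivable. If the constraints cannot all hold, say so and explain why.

The constraints are consistent. Derivable facts, in order:
After 1 step:
- AL ≈ 5.27
- ∠CDL = 58.98°
- ∠CLD = 91.02°
- ∠DCL = 29.99°
After 2 steps:
- ∠AJL = 43.94°
- ∠ALD = 108.37°
- ∠ALJ = 112.79°
- ∠DAL = 41.63°
- ∠JAL = 23.27°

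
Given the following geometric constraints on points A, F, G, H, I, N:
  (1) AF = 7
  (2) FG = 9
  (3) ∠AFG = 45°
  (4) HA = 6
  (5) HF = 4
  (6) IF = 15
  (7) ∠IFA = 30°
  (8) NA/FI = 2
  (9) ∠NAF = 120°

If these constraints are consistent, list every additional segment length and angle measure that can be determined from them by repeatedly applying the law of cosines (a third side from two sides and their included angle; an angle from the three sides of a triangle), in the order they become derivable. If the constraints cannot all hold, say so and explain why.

The constraints are consistent. Derivable facts, in order:
After 1 step:
- AG ≈ 6.4
- AI ≈ 9.6
- FN ≈ 34.04
- ∠AFH = 58.81°
- ∠AHF = 86.42°
- ∠FAH = 34.77°
After 2 steps:
- ∠AFN = 49.74°
- ∠AGF = 50.71°
- ∠AIF = 21.39°
- ∠ANF = 10.26°
- ∠FAG = 84.29°
- ∠FAI = 128.61°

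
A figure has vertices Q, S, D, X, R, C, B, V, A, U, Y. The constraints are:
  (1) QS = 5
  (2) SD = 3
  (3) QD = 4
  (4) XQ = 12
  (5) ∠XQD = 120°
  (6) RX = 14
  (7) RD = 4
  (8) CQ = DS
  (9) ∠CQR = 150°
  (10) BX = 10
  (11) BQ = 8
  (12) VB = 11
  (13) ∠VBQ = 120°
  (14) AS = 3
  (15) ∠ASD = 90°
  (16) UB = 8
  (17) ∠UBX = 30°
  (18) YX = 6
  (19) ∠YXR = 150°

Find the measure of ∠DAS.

Step 1: By the law of cosines on triangle ASD: AD² = 3² + 3² − 2·3·3·cos(90°) = 18, so AD = 3·√2.
Step 2: By the inverse law of cosines on triangle DAS: cos(∠DAS) = ((3·√2)² + 3² − 3²) / (2·3·√2·3) = 18/25.46 = 0.7071, so ∠DAS = 45°.

Therefore, the measure of angle ∠DAS = 45°.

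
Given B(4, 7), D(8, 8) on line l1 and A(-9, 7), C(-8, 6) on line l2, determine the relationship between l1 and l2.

Slope of line 1: m1 = (8 - 7)/(8 - 4) = 1/4 = 1/4
Slope of line 2: m2 = (6 - 7)/(-8 - -9) = -1/1 = -1
For parallel lines we need equal slopes: 1/4 != -1.
For perpendicular lines we need m1*m2 = -1: (1/4)(-1) = -1/4 != -1.
Since neither condition holds, the lines are neither parallel nor perpendicular.

Neither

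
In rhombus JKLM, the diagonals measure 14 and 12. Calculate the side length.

The diagonals of a rhombus bisect each other at right angles.
Half-diagonals: 14/2 = 7 and 12/2 = 6
side = sqrt(7^2 + 6^2)
side = sqrt(49 + 36)
side = sqrt(85)

sqrt(85)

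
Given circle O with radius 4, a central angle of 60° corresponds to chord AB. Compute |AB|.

Chord = 2(4) sin(30°) = 4

4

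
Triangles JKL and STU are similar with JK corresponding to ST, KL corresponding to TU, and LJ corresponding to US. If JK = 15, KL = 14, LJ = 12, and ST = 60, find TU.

Similar triangles have proportional sides. Setting up the proportion:
ST / JK = TU / KL
60 / 15 = TU / 14
TU = 14 * 60 / 15 = 56.

56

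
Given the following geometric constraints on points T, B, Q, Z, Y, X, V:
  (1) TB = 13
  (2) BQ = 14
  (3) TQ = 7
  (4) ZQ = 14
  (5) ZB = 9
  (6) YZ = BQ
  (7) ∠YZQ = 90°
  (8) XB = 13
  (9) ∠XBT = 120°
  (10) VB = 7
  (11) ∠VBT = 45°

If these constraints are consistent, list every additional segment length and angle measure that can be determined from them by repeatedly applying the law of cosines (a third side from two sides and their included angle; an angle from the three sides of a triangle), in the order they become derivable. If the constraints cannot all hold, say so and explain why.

The constraints are consistent. Derivable facts, in order:
After 1 step:
- QY = 14·√2
- TV ≈ 9.45
- TX = 13·√3
- ∠BQT = 67.19°
- ∠BQZ = 37.5°
- ∠BTQ = 83.06°
- ∠BZQ = 71.25°
- ∠QBT = 29.76°
- ∠QBZ = 71.25°
After 2 steps:
- ∠BTV = 31.59°
- ∠BTX = 30°
- ∠BVT = 103.41°
- ∠BXT = 30°
- ∠QYZ = 45°
- ∠YQZ = 45°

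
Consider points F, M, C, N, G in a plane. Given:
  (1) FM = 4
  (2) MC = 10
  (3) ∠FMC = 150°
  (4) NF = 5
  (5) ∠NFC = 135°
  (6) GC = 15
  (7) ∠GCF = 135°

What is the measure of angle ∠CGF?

Step 1: By the law of cosines on triangle FMC: FC² = 4² + 10² − 2·4·10·cos(150°) = 185.28, so FC ≈ 13.61.
Step 2: By the law of cosines on triangle GCF: GF² = 15² + 13.61² − 2·15·13.61·cos(135°) = 699.03, so GF ≈ 26.44.
Step 3: By the inverse law of cosines on triangle CGF: cos(∠CGF) = (15² + 26.44² − 13.61²) / (2·15·26.44) = 738.75/793.18 = 0.9314, so ∠CGF = 21.35°.

Therefore, the measure of angle ∠CGF = 21.35°.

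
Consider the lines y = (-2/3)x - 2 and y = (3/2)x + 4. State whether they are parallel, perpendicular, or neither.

Slope of line 1: m1 = -2/3
Slope of line 2: m2 = 3/2
m1 * m2 = -1, so perpendicular.

Perpendicular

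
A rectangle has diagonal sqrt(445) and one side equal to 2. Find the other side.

b = sqrt(d^2 - a^2) = sqrt(445 - 4) = sqrt(441) = 21

21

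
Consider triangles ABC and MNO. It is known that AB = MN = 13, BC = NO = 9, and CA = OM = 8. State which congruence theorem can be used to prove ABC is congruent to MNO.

The given information provides:
AB = MN = 13, BC = NO = 9, and CA = OM = 8
This matches the SSS congruence theorem.
All three pairs of corresponding sides are equal (Side-Side-Side).

SSS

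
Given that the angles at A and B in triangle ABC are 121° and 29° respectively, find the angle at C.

Let angle C = x. Then 121 + 29 + x = 180.
x = 180 - 150 = 30 degrees.

30 degrees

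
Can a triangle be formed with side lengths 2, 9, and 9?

For three segments to close into a triangle, no single side can be as long as the other two combined.
The longest side is 9, and 2 + 9 = 11 > 9.
A triangle can be formed.

Yes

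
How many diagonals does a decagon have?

Each of the 10 vertices connects to 7 non-adjacent vertices via diagonals.
Total connections = 10 × 7 = 70, but each diagonal is counted twice.
Number of diagonals = 70 / 2 = 35.

35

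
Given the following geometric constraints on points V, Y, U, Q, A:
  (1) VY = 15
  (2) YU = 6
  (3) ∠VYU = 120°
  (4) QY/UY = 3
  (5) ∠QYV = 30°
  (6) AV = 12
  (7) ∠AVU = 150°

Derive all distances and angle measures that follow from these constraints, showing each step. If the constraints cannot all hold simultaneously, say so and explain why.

The constraints are consistent.

From the given relations:
  QY = 3·UY = 3·6 = 18

Step 1: From VY = 15, YU = 6, and ∠VYU = 120°, by the law of cosines:
  VU² = VY² + YU² - 2·VY·YU·cos(120°) = 225 + 36 + 90 = 351
  VU = 3·√39

Step 2: From VY = 15, YQ = 18, and ∠VYQ = 30°, by the law of cosines:
  VQ² = VY² + YQ² - 2·VY·YQ·cos(30°) = 225 + 324 - 467.7 = 81.35
  VQ ≈ 9.02

Step 3: From UV = 3·√39, VA = 12, and ∠UVA = 150°, by the law of cosines:
  UA² = UV² + VA² - 2·UV·VA·cos(150°) = 351 + 144 + 389.4 = 884.4
  UA ≈ 29.74

Step 4: From VQ = 9.02, VY = 15, QY = 18, by the inverse law of cosines:
  cos(∠QVY) = (VQ² + VY² - QY²) / (2·VQ·VY)
  ∠QVY = 93.74°

Step 5: From VU = 3·√39, VY = 15, UY = 6, by the inverse law of cosines:
  cos(∠UVY) = (VU² + VY² - UY²) / (2·VU·VY)
  ∠UVY = 16.1°

Step 6: From UV = 3·√39, UY = 6, VY = 15, by the inverse law of cosines:
  cos(∠VUY) = (UV² + UY² - VY²) / (2·UV·UY)
  ∠VUY = 43.9°

Step 7: From QV = 9.02, QY = 18, VY = 15, by the inverse law of cosines:
  cos(∠VQY) = (QV² + QY² - VY²) / (2·QV·QY)
  ∠VQY = 56.26°

Step 8: From UA = 29.74, UV = 3·√39, AV = 12, by the inverse law of cosines:
  cos(∠AUV) = (UA² + UV² - AV²) / (2·UA·UV)
  ∠AUV = 11.64°

Step 9: From AU = 29.74, AV = 12, UV = 3·√39, by the inverse law of cosines:
  cos(∠UAV) = (AU² + AV² - UV²) / (2·AU·AV)
  ∠UAV = 18.36°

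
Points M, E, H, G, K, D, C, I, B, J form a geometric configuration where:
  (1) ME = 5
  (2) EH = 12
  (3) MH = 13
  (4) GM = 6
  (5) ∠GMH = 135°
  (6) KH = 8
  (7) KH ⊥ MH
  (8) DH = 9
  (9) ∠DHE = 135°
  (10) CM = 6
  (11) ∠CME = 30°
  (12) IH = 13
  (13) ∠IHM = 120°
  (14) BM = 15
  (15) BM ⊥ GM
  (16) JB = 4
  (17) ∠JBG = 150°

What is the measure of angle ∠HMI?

Step 1: By the law of cosines on triangle MHI: MI² = 13² + 13² − 2·13·13·cos(120°) = 507, so MI = 13·√3.
Step 2: By the inverse law of cosines on triangle HMI: cos(∠HMI) = (13² + (13·√3)² − 13²) / (2·13·13·√3) = 507/585.43 = 0.866, so ∠HMI = 30°.

Therefore, the measure of angle ∠HMI = 30°.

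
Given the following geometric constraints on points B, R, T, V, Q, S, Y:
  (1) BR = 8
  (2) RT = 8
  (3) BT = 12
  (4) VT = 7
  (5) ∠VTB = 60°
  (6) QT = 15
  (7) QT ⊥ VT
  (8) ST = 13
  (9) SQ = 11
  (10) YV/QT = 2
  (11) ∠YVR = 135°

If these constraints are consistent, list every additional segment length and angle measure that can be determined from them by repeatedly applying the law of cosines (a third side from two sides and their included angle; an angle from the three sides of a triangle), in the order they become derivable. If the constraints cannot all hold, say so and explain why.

The constraints are consistent. Derivable facts, in order:
After 1 step:
- BV = √109
- VQ ≈ 16.55
- ∠BRT = 97.18°
- ∠BTR = 41.41°
- ∠QST = 76.86°
- ∠QTS = 45.57°
- ∠RBT = 41.41°
- ∠SQT = 57.56°
After 2 steps:
- ∠BVT = 84.5°
- ∠QVT = 64.98°
- ∠TBV = 35.5°
- ∠TQV = 25.02°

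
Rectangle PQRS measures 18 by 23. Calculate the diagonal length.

d = sqrt(18^2 + 23^2) = sqrt(853)

sqrt(853)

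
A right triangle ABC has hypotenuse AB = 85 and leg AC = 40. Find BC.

By the Pythagorean theorem: BC^2 = AB^2 - AC^2
BC^2 = 85^2 - 40^2 = 7225 - 1600 = 5625
BC = sqrt(5625) = 75

75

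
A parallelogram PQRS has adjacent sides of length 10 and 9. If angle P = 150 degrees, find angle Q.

Consecutive angles are supplementary: angle Q = 180 - 150 = 30 degrees.

30 degrees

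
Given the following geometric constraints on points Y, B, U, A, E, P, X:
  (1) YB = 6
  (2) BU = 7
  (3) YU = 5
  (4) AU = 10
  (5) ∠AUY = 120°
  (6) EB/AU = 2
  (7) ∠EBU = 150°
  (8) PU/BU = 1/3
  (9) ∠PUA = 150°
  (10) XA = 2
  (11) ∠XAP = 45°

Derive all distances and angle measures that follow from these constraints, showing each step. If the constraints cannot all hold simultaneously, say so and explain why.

The constraints are consistent.

From the given relations:
  EB = 2·AU = 2·10 = 20
  PU = 1/3·BU = 1/3·7 ≈ 2.33

Step 1: From YU = 5, UA = 10, and ∠YUA = 120°, by the law of cosines:
  YA² = YU² + UA² - 2·YU·UA·cos(120°) = 25 + 100 + 50 = 175
  YA = 5·√7

Step 2: From UB = 7, BE = 20, and ∠UBE = 150°, by the law of cosines:
  UE² = UB² + BE² - 2·UB·BE·cos(150°) = 49 + 400 + 242.5 = 691.5
  UE ≈ 26.3

Step 3: From AU = 10, UP = 2.33, and ∠AUP = 150°, by the law of cosines:
  AP² = AU² + UP² - 2·AU·UP·cos(150°) = 100 + 5.444 + 40.41 = 145.9
  AP ≈ 12.08

Step 4: From YB = 6, YU = 5, BU = 7, by the inverse law of cosines:
  cos(∠BYU) = (YB² + YU² - BU²) / (2·YB·YU)
  ∠BYU = 78.46°

Step 5: From BU = 7, BY = 6, UY = 5, by the inverse law of cosines:
  cos(∠UBY) = (BU² + BY² - UY²) / (2·BU·BY)
  ∠UBY = 44.42°

Step 6: From UB = 7, UY = 5, BY = 6, by the inverse law of cosines:
  cos(∠BUY) = (UB² + UY² - BY²) / (2·UB·UY)
  ∠BUY = 57.12°

Step 7: From PA = 12.08, AX = 2, and ∠PAX = 45°, by the law of cosines:
  PX² = PA² + AX² - 2·PA·AX·cos(45°) = 145.9 + 4 - 34.16 = 115.7
  PX ≈ 10.76

Step 8: From YA = 5·√7, YU = 5, AU = 10, by the inverse law of cosines:
  cos(∠AYU) = (YA² + YU² - AU²) / (2·YA·YU)
  ∠AYU = 40.89°

Step 9: From UB = 7, UE = 26.3, BE = 20, by the inverse law of cosines:
  cos(∠BUE) = (UB² + UE² - BE²) / (2·UB·UE)
  ∠BUE = 22.35°

Step 10: From AP = 12.08, AU = 10, PU = 2.33, by the inverse law of cosines:
  cos(∠PAU) = (AP² + AU² - PU²) / (2·AP·AU)
  ∠PAU = 5.54°

Step 11: From AU = 10, AY = 5·√7, UY = 5, by the inverse law of cosines:
  cos(∠UAY) = (AU² + AY² - UY²) / (2·AU·AY)
  ∠UAY = 19.11°

Step 12: From EB = 20, EU = 26.3, BU = 7, by the inverse law of cosines:
  cos(∠BEU) = (EB² + EU² - BU²) / (2·EB·EU)
  ∠BEU = 7.65°

Step 13: From PA = 12.08, PU = 2.33, AU = 10, by the inverse law of cosines:
  cos(∠APU) = (PA² + PU² - AU²) / (2·PA·PU)
  ∠APU = 24.46°

Step 14: From PA = 12.08, PX = 10.76, AX = 2, by the inverse law of cosines:
  cos(∠APX) = (PA² + PX² - AX²) / (2·PA·PX)
  ∠APX = 7.55°

Step 15: From XA = 2, XP = 10.76, AP = 12.08, by the inverse law of cosines:
  cos(∠AXP) = (XA² + XP² - AP²) / (2·XA·XP)
  ∠AXP = 127.45°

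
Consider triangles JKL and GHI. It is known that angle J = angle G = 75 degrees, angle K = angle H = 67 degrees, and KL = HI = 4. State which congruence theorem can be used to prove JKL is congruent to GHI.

The given information provides:
angle J = angle G = 75 degrees, angle K = angle H = 67 degrees, and KL = HI = 4
This matches the AAS congruence theorem.
Two pairs of corresponding angles and a non-included side are equal (Angle-Angle-Side).

AAS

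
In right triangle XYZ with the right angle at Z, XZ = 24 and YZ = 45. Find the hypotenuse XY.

XY = sqrt(24^2 + 45^2) = sqrt(2601) = 51

51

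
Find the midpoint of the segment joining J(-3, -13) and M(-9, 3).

The midpoint is the point halfway along the segment.
Move half the horizontal distance: -3 + (-9 - -3)/2 = -3 + -6/2 = -6
Move half the vertical distance: -13 + (3 - -13)/2 = -13 + 16/2 = -5
Midpoint = (-6, -5)

(-6, -5)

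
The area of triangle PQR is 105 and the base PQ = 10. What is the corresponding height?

height = 2 * 105 / 10 = 21

21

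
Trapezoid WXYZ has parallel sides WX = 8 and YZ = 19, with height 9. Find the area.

A trapezoid's area equals the midsegment times the height.
The midsegment is (8 + 19) / 2 = 27/2.
Area = 27/2 * 9 = 243/2.

243/2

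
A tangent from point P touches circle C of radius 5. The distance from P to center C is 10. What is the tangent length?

The tangent, radius, and line from the external point to the center form a right triangle.
The right angle is where the tangent meets the radius.
By the Pythagorean theorem: tangent² + 5² = 10²
tangent² = 100 - 25 = 75
tangent = 5*sqrt(3)

5*sqrt(3)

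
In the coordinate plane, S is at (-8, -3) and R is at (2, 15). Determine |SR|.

d = sqrt((2 - -8)^2 + (15 - -3)^2)
d = sqrt(10^2 + 18^2)
d = sqrt(100 + 324)
d = sqrt(424) = 2*sqrt(106)

2*sqrt(106)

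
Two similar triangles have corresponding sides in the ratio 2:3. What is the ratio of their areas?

Area ratio = (side ratio)^2 = (2/3)^2 = 4:9.

4:9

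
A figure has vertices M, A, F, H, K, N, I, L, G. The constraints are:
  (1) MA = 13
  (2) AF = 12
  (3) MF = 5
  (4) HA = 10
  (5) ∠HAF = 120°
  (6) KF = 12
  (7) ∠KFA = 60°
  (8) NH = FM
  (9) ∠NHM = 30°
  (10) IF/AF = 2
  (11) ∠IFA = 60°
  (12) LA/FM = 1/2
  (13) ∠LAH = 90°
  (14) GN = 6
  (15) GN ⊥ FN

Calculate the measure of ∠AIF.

From the given relations: IF = 2·AF = 2·12 = 24.
Step 1: By the law of cosines on triangle IFA: IA² = 24² + 12² − 2·24·12·cos(60°) = 432, so IA = 12·√3.
Step 2: By the inverse law of cosines on triangle AIF: cos(∠AIF) = ((12·√3)² + 24² − 12²) / (2·12·√3·24) = 864/997.66 = 0.866, so ∠AIF = 30°.

Therefore, the measure of angle ∠AIF = 30°.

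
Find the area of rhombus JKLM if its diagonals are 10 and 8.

The diagonals of a rhombus divide it into four right triangles.
Each triangle has legs 10/ 2 = 5 and 8/2 = 4, so each has area (1/2)*5*4 = 10.
Four such triangles give total area = (d1 * d2) / 2 = 40.

40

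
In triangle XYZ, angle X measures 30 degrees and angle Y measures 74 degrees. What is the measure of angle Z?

Let angle Z = x. Then 30 + 74 + x = 180.
x = 180 - 104 = 76 degrees.

76 degrees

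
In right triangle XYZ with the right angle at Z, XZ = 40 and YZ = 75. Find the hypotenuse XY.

By the Pythagorean theorem: XY^2 = XZ^2 + YZ^2
XY^2 = 40^2 + 75^2 = 1600 + 5625 = 7225
XY = sqrt(7225) = 85

85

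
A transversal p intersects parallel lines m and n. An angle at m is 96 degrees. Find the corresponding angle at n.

Corresponding angles are equal: 96 degrees.

96 degrees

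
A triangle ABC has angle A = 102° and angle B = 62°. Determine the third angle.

Let angle C = x. Then 102 + 62 + x = 180.
x = 180 - 164 = 16 degrees.

16 degrees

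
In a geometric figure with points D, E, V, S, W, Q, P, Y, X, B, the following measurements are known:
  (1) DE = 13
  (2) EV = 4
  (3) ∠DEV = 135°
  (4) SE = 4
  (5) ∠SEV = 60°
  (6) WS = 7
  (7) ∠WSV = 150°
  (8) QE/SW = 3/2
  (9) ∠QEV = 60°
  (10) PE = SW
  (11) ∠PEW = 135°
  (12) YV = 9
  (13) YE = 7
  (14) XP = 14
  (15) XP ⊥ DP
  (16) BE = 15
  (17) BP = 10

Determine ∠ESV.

Step 1: By the law of cosines on triangle SEV: SV² = 4² + 4² − 2·4·4·cos(60°) = 16, so SV = 4.
Step 2: By the inverse law of cosines on triangle ESV: cos(∠ESV) = (4² + 4² − 4²) / (2·4·4) = 16/32 = 0.5, so ∠ESV = 60°.

Therefore, the measure of angle ∠ESV = 60°.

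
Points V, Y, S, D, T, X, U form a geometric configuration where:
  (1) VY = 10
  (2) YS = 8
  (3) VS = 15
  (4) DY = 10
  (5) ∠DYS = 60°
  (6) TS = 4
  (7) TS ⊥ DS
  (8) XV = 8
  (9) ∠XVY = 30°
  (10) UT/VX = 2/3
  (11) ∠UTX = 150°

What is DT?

Step 1: By the law of cosines on triangle DYS: DS² = 10² + 8² − 2·10·8·cos(60°) = 84, so DS = 2·√21.
Step 2: By the law of cosines on triangle DST: DT² = (2·√21)² + 4² − 2·2·√21·4·cos(90°) = 100, so DT = 10.

Therefore, the length of DT = 10.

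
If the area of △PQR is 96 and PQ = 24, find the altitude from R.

Area = (1/2) * base * height
height = 2 * Area / base
height = 2 * 96 / 24
height = 192 / 24
height = 8

8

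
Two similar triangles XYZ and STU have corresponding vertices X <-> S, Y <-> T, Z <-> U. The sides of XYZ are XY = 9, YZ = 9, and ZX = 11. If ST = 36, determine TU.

Since the triangles are similar, the ratio of corresponding sides is constant.
Scale factor k = ST / XY = 36 / 9 = 4
TU = k * YZ = 4 * 9 = 36

36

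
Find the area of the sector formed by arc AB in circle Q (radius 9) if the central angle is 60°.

The full circle has area πr² = π(9)² = 81*pi.
The sector covers 60° out of 360°, a fraction of 1/6.
Sector area = 81*pi × 1/6 = 27*pi/2.

27*pi/2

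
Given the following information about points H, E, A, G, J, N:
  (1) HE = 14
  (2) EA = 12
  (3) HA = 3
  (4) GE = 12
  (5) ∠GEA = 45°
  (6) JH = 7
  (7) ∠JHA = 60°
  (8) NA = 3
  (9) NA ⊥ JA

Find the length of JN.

Step 1: By the law of cosines on triangle JHA: JA² = 7² + 3² − 2·7·3·cos(60°) = 37, so JA = √37.
Step 2: By the law of cosines on triangle JAN: JN² = √37² + 3² − 2·√37·3·cos(90°) = 46, so JN = √46.

Therefore, the length of JN = √46.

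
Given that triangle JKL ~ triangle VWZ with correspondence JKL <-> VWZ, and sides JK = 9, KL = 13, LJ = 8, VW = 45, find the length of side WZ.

Since the triangles are similar, the ratio of corresponding sides is constant.
Scale factor k = VW / JK = 45 / 9 = 5
WZ = k * KL = 5 * 13 = 65

65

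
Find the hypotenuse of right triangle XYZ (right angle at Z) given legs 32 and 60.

XY = sqrt(32^2 + 60^2) = sqrt(4624) = 68

68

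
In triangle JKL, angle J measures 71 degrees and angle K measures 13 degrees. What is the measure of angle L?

Let angle L = x. Then 71 + 13 + x = 180.
x = 180 - 84 = 96 degrees.

96 degrees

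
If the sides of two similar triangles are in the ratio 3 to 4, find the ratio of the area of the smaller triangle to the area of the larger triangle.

The ratio of areas of similar triangles equals the square of the side ratio.
Side ratio = 3:4
Area ratio = (3/4)^2 = 9/16 = 9:16

9:16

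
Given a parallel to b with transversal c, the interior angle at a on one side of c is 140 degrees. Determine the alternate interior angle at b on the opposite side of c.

Alternate interior angles formed by parallel lines and a transversal are equal.
The given angle is 140 degrees.
The alternate interior angle = 140 degrees.

140 degrees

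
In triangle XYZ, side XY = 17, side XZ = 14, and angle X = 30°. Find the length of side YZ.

When two sides and the included angle are known, the law of cosines gives the third side.
c^2 = a^2 + b^2 - 2ab cos(C) generalizes the Pythagorean theorem to non-right triangles.
Here: YZ^2 = 289 + 196 - 476*(sqrt(3)/2) = 485 - 238*sqrt(3)
YZ = sqrt(485 - 238*sqrt(3))

sqrt(485 - 238*sqrt(3))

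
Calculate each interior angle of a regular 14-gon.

Each interior angle of a regular n-gon is (n - 2) * 180 / n.
For n = 14: (14 - 2) * 180 / 14 = 2160/14 = 1080/7 degrees.

1080/7 degrees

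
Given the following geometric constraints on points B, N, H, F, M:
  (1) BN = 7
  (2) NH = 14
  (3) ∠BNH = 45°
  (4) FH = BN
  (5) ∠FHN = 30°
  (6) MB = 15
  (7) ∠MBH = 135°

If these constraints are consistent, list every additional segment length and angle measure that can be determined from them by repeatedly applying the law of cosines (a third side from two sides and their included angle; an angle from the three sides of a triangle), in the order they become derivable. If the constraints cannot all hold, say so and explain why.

The constraints are consistent. Derivable facts, in order:
After 1 step:
- BH ≈ 10.32
- NF ≈ 8.68
After 2 steps:
- HM ≈ 23.46
- ∠BHN = 28.68°
- ∠FNH = 23.79°
- ∠HBN = 106.32°
- ∠HFN = 126.21°
After 3 steps:
- ∠BHM = 26.88°
- ∠BMH = 18.12°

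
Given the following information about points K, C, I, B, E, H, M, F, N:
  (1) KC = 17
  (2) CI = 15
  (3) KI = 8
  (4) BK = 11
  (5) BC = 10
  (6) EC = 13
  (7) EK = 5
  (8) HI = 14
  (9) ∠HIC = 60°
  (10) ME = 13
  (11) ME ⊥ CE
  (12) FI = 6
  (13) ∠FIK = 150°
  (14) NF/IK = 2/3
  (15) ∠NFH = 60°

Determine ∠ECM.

Step 1: By the law of cosines on triangle CEM: CM² = 13² + 13² − 2·13·13·cos(90°) = 338, so CM = 13·√2.
Step 2: By the inverse law of cosines on triangle ECM: cos(∠ECM) = (13² + (13·√2)² − 13²) / (2·13·13·√2) = 338/478 = 0.7071, so ∠ECM = 45°.

Therefore, the measure of angle ∠ECM = 45°.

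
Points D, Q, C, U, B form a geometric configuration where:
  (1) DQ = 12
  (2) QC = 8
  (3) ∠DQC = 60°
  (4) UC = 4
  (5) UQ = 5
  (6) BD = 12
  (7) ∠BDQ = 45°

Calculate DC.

Step 1: By the law of cosines on triangle DQC: DC² = 12² + 8² − 2·12·8·cos(60°) = 112, so DC = 4·√7.

Therefore, the length of DC = 4·√7.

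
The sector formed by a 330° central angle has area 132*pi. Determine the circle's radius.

r² = 360 × 132*pi / (π × 330) = 144, so r = 12.

12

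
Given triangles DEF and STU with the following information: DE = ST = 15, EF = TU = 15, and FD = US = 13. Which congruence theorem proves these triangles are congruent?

The given information provides:
DE = ST = 15, EF = TU = 15, and FD = US = 13
This matches the SSS congruence theorem.
All three pairs of corresponding sides are equal (Side-Side-Side).

SSS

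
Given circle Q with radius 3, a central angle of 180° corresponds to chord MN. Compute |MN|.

Chord = 2(3) sin(90°) = 6

6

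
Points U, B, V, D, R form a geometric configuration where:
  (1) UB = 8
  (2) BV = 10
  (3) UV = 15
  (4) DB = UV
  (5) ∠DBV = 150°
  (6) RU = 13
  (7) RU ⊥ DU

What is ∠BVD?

From the given relations: DB = UV = 15.
Step 1: By the law of cosines on triangle VBD: VD² = 10² + 15² − 2·10·15·cos(150°) = 584.81, so VD ≈ 24.18.
Step 2: By the inverse law of cosines on triangle BVD: cos(∠BVD) = (10² + 24.18² − 15²) / (2·10·24.18) = 459.81/483.66 = 0.9507, so ∠BVD = 18.07°.

Therefore, the measure of angle ∠BVD = 18.07°.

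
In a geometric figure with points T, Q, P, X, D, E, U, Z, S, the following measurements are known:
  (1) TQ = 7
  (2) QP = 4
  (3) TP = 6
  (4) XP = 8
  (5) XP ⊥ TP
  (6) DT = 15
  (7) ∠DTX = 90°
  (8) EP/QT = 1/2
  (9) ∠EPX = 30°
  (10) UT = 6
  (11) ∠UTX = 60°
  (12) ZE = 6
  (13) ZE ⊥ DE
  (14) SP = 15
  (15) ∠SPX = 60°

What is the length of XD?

Step 1: By the law of cosines on triangle XPT: XT² = 8² + 6² − 2·8·6·cos(90°) = 100, so XT = 10.
Step 2: By the law of cosines on triangle XTD: XD² = 10² + 15² − 2·10·15·cos(90°) = 325, so XD = 5·√13.

Therefore, the length of XD = 5·√13.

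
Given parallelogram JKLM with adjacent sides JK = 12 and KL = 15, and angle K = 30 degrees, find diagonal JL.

Using the law of cosines:
d^2 = 12^2 + 15^2 - 2(12)(15)cos(30 degrees)
d^2 = 144 + 225 - 360*sqrt(3)/2
d^2 = 369 - 180*sqrt(3)
d = 3*sqrt(41 - 20*sqrt(3))

3*sqrt(41 - 20*sqrt(3))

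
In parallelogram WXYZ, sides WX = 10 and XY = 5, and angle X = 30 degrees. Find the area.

The area of a parallelogram equals the product of two adjacent sides times the sine of the included angle.
This is because the height equals 5 * sin(30°) = 5/2.
Area = 10 * 5/2 = 25

25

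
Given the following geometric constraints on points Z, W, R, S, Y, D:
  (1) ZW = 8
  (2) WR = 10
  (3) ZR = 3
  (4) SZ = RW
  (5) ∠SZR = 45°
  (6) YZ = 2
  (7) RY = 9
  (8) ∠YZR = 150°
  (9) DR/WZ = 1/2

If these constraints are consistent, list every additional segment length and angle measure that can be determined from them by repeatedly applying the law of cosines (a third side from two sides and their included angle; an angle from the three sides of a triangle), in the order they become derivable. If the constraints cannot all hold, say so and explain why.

These constraints are not satisfiable: by the triangle inequality in triangle ZRY, (3) ZR = 3 and (6) YZ = 2 force RY ≤ 3 + 2 = 5, but (7) says RY = 9. No planar figure meets all of them, so nothing further can be derived.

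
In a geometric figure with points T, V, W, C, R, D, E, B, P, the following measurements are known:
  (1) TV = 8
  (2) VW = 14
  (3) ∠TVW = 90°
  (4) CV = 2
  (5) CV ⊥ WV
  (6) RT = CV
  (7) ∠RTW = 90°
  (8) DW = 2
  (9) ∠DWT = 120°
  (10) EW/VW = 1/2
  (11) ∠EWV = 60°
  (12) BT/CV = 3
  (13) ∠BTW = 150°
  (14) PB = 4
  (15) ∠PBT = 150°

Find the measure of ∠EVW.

From the given relations: EW = 1/2·VW = 1/2·14 = 7.
Step 1: By the law of cosines on triangle VWE: VE² = 14² + 7² − 2·14·7·cos(60°) = 147, so VE = 7·√3.
Step 2: By the inverse law of cosines on triangle EVW: cos(∠EVW) = ((7·√3)² + 14² − 7²) / (2·7·√3·14) = 294/339.48 = 0.866, so ∠EVW = 30°.

Therefore, the measure of angle ∠EVW = 30°.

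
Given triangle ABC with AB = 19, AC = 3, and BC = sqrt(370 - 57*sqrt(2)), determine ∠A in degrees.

cos(A) = (19² + 3² - (sqrt(370 - 57*sqrt(2)))²) / (2 × 19 × 3) = sqrt(2)/2, so A = arccos(sqrt(2)/2) = 45°.

45°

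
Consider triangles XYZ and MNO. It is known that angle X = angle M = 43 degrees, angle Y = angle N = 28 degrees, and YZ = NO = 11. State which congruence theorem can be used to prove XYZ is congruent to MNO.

The given information provides:
angle X = angle M = 43 degrees, angle Y = angle N = 28 degrees, and YZ = NO = 11
This matches the AAS congruence theorem.
Two pairs of corresponding angles and a non-included side are equal (Angle-Angle-Side).

AAS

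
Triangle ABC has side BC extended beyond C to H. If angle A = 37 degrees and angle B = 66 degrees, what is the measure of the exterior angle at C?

The interior angle at C is 180 - 37 - 66 = 77 degrees.
The exterior angle and interior angle at C are supplementary:
Exterior angle = 180 - 77 = 103 degrees.

103 degrees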